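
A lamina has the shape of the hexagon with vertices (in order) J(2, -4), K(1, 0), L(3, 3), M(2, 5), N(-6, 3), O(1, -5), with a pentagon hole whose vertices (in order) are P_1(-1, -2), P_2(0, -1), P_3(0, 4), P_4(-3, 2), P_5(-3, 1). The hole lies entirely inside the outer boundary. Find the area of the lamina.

31

Outer boundary:
Apply the shoelace (surveyor's) formula: 2A = Σ (x_i·y_{i+1} − x_{i+1}·y_i), indices taken mod 6.
Σ = (4) + (3) + (9) + (36) + (27) + (6) = 85
Area = |Σ|/2 = 42.5.
Hole:
Cross-terms: 1, 0, 12, 3, 7  ⇒  Σ = 23
Area = |Σ|/2 = 11.5.
Net area = 42.5 − 11.5 = 31.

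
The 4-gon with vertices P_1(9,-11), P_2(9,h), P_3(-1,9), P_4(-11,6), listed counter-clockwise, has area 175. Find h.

1

Write out the shoelace sum; only the two edges meeting at P_2 involve h:
2·Area = [(9·h − 9·(-11)) + (9·9 − (-1)·h)] + 160
       = 10·h + 340 = 350
⇒ h = 1.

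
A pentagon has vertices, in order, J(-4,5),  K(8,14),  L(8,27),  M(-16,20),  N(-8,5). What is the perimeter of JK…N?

74

|JK| = √((12)² + (9)²) = √225 = 15
|KL| = √((0)² + (13)²) = √169 = 13
|LM| = √((-24)² + (-7)²) = √625 = 25
|MN| = √((8)² + (-15)²) = √289 = 17
|NJ| = √((4)² + (0)²) = √16 = 4
Perimeter = 15 + 13 + 25 + 17 + 4 = 74.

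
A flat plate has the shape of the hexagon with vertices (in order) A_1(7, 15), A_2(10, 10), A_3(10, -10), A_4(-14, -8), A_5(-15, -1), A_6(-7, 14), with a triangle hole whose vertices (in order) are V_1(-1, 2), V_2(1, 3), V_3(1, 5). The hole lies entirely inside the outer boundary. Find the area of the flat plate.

511

Outer boundary:
Apply Gauss's area formula: 2A = Σ (x_i·y_{i+1} − x_{i+1}·y_i), indices taken mod 6.
Cross-terms: -80, -200, -220, -106, -217, -203  ⇒  Σ = -1026
Area = |Σ|/2 = 513.
Hole:
Apply the shoelace (surveyor's) formula: 2A = Σ (x_i·y_{i+1} − x_{i+1}·y_i), indices taken mod 3.
Σ = (-5) + (2) + (7) = 4
Area = |Σ|/2 = 2.
Net area = 513 − 2 = 511.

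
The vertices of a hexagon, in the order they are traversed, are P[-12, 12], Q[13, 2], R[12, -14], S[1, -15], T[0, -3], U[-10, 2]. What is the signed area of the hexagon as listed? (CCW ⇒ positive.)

-340.5

P→Q: (-12)(2) − (13)(12) = -180
Q→R: (13)(-14) − (12)(2) = -206
R→S: (12)(-15) − (1)(-14) = -166
S→T: (1)(-3) − (0)(-15) = -3
T→U: (0)(2) − (-10)(-3) = -30
U→P: (-10)(12) − (-12)(2) = -96
Σ = -681
Signed area = Σ/2 = -340.5 (negative ⇒ clockwise traversal).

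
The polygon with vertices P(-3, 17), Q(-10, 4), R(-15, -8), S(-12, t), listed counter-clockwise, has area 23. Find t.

-4

The doubled signed area Σ (x_i y_{i+1} − x_{i+1} y_i) is linear in t.
With t=0 it equals -2; the coefficient of t is -12 (from the two edges through S).
So -12·t + -2 = 2·23 = 46 ⇒ t = -4.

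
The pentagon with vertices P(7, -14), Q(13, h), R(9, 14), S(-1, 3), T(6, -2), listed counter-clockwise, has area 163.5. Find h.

-4

The doubled signed area Σ (x_i y_{i+1} − x_{i+1} y_i) is linear in h.
With h=0 it equals 319; the coefficient of h is -2 (from the two edges through Q).
So -2·h + 319 = 2·163.5 = 327 ⇒ h = -4.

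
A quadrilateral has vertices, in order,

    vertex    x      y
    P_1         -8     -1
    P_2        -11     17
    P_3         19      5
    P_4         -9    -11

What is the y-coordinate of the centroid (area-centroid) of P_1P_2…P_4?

91/24

Apply the shoelace (surveyor's) formula. First the cross-terms c_i = x_i·y_{i+1} − x_{i+1}·y_i:
  -147, -378, -164, -79  ⇒  2A = -768, A = -384.
Then Σ (y_i + y_{i+1})·c_i = -8736, so ȳ = -8736 / (6·(-384)) = 91/24.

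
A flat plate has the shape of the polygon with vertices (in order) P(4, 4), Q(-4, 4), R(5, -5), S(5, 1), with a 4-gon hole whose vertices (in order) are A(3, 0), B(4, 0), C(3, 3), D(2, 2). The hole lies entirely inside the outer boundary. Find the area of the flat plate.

Outer boundary:
Apply the shoelace (surveyor's) formula: 2A = Σ (x_i·y_{i+1} − x_{i+1}·y_i), indices taken mod 4.
P→Q: (4)(4) − (-4)(4) = 32
Q→R: (-4)(-5) − (5)(4) = 0
R→S: (5)(1) − (5)(-5) = 30
S→P: (5)(4) − (4)(1) = 16
Σ = 78
Area = |Σ|/2 = 39.
Hole:
Σ = (0) + (12) + (0) + (-6) = 6
Area = |Σ|/2 = 3.
Net area = 39 − 3 = 36.

36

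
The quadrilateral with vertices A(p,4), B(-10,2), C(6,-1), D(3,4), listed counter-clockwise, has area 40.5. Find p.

Write out the shoelace sum; only the two edges meeting at A involve p:
2·Area = [(3·4 − p·4) + (p·2 − (-10)·4)] + 25
       = -2·p + 77 = 81
⇒ p = -2.

-2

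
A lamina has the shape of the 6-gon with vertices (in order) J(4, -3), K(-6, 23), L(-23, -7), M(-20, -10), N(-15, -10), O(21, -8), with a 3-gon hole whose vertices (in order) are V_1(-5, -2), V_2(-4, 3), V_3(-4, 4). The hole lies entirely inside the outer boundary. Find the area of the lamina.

Outer boundary:
Cross-terms: 74, 571, 90, 50, 330, -31  ⇒  Σ = 1084
Area = |Σ|/2 = 542.
Hole:
Σ = (-23) + (-4) + (28) = 1
Area = |Σ|/2 = 0.5.
Net area = 542 − 0.5 = 541.5.

541.5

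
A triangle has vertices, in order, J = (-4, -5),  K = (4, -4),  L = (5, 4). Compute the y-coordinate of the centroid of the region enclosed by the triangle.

Apply the shoelace (surveyor's) formula. First the cross-terms c_i = x_i·y_{i+1} − x_{i+1}·y_i:
  36, 36, -9  ⇒  2A = 63, A = 31.5.
Then Σ (y_i + y_{i+1})·c_i = -315, so ȳ = -315 / (6·31.5) = -5/3.

-5/3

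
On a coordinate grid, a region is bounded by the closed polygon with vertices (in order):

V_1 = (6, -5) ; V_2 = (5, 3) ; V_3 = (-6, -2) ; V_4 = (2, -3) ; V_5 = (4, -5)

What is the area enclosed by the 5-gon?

42.5

Σ = (43) + (8) + (22) + (2) + (10) = 85
Area = |Σ|/2 = 42.5.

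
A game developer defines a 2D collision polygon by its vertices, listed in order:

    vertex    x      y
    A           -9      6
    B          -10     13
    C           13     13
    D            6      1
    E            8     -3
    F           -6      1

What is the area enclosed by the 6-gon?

Cross-terms: -57, -299, -65, -26, -10, -27  ⇒  Σ = -484
Area = |Σ|/2 = 242.

242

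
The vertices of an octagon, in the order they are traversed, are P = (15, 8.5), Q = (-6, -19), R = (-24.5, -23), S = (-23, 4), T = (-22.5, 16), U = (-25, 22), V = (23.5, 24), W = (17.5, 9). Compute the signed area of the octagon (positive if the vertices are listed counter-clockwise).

-1436.625

Apply the shoelace formula: 2A = Σ (x_i·y_{i+1} − x_{i+1}·y_i), indices taken mod 8.
Σ = (-234) + (-327.5) + (-627) + (-278) + (-95) + (-1117) + (-208.5) + (13.75) = -2873.25
Signed area = Σ/2 = -1436.625 (negative ⇒ clockwise traversal).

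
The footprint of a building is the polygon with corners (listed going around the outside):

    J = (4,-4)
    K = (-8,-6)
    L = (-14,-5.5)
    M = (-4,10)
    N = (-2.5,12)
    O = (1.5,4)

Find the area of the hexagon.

165.5

Cross-terms: -56, -40, -162, -23, -28, -22  ⇒  Σ = -331
Area = |Σ|/2 = 165.5.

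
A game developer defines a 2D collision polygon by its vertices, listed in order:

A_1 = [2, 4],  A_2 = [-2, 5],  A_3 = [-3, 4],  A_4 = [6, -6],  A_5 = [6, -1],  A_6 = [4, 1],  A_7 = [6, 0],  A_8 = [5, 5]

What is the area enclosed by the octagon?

46.5

Apply the shoelace (surveyor's) formula: 2A = Σ (x_i·y_{i+1} − x_{i+1}·y_i), indices taken mod 8.
Σ = (18) + (7) + (-6) + (30) + (10) + (-6) + (30) + (10) = 93
Area = |Σ|/2 = 46.5.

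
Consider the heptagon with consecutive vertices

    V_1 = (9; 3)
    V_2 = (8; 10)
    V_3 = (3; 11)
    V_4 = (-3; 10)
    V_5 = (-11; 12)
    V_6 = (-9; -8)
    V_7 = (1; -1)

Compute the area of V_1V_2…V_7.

243

V_1→V_2: (9)(10) − (8)(3) = 66
V_2→V_3: (8)(11) − (3)(10) = 58
V_3→V_4: (3)(10) − (-3)(11) = 63
V_4→V_5: (-3)(12) − (-11)(10) = 74
V_5→V_6: (-11)(-8) − (-9)(12) = 196
V_6→V_7: (-9)(-1) − (1)(-8) = 17
V_7→V_1: (1)(3) − (9)(-1) = 12
Σ = 486
Area = |Σ|/2 = 243.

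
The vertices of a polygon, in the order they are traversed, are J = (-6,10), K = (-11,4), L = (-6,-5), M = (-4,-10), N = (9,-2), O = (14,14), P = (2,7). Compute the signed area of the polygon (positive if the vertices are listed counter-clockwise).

294.5

Cross-terms: 86, 79, 40, 98, 154, 70, 62  ⇒  Σ = 589
Signed area = Σ/2 = 294.5 (positive ⇒ counter-clockwise traversal).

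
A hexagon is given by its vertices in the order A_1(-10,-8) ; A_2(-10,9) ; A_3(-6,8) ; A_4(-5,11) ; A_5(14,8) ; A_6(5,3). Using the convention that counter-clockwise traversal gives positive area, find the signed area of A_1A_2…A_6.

-212

Σ = (-170) + (-26) + (-26) + (-194) + (2) + (-10) = -424
Signed area = Σ/2 = -212 (negative ⇒ clockwise traversal).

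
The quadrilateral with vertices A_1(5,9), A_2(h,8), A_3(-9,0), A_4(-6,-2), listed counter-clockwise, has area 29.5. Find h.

Write out the shoelace sum; only the two edges meeting at A_2 involve h:
2·Area = [(5·8 − h·9) + (h·0 − (-9)·8)] + -26
       = -9·h + 86 = 59
⇒ h = 3.

3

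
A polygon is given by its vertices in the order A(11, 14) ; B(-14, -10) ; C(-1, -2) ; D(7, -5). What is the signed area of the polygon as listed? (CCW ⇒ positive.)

Apply the surveyor's formula: 2A = Σ (x_i·y_{i+1} − x_{i+1}·y_i), indices taken mod 4.
Cross-terms: 86, 18, 19, 153  ⇒  Σ = 276
Signed area = Σ/2 = 138 (positive ⇒ counter-clockwise traversal).

138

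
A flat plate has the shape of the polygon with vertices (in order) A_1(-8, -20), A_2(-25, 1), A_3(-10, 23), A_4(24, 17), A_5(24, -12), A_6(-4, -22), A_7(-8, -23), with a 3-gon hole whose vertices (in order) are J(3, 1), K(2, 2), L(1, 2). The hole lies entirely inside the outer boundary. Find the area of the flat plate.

1587

Outer boundary:
A_1→A_2: (-8)(1) − (-25)(-20) = -508
A_2→A_3: (-25)(23) − (-10)(1) = -565
A_3→A_4: (-10)(17) − (24)(23) = -722
A_4→A_5: (24)(-12) − (24)(17) = -696
A_5→A_6: (24)(-22) − (-4)(-12) = -576
A_6→A_7: (-4)(-23) − (-8)(-22) = -84
A_7→A_1: (-8)(-20) − (-8)(-23) = -24
Σ = -3175
Area = |Σ|/2 = 1587.5.
Hole:
Apply the shoelace (surveyor's) formula: 2A = Σ (x_i·y_{i+1} − x_{i+1}·y_i), indices taken mod 3.
Σ = (4) + (2) + (-5) = 1
Area = |Σ|/2 = 0.5.
Net area = 1587.5 − 0.5 = 1587.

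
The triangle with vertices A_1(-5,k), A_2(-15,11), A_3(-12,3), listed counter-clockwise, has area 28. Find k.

3

Write out the shoelace sum; only the two edges meeting at A_1 involve k:
2·Area = [((-12)·k − (-5)·3) + ((-5)·11 − (-15)·k)] + 87
       = 3·k + 47 = 56
⇒ k = 3.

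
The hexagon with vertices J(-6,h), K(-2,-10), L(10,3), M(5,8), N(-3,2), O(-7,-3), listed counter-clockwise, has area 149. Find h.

Write out the shoelace sum; only the two edges meeting at J involve h:
2·Area = [((-7)·h − (-6)·(-3)) + ((-6)·(-10) − (-2)·h)] + 216
       = -5·h + 258 = 298
⇒ h = -8.

-8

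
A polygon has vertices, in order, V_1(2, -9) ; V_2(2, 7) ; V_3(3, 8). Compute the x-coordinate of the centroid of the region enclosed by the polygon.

Apply the surveyor's formula. First the cross-terms c_i = x_i·y_{i+1} − x_{i+1}·y_i:
  32, -5, -43  ⇒  2A = -16, A = -8.
Then Σ (x_i + x_{i+1})·c_i = -112, so x̄ = -112 / (6·(-8)) = 7/3.

7/3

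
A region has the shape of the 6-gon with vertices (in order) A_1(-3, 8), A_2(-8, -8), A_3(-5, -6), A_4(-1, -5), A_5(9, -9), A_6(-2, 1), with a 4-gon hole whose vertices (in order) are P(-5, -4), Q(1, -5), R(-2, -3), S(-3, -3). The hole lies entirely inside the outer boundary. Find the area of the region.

Outer boundary:
Cross-terms: 88, 8, 19, 54, -9, -13  ⇒  Σ = 147
Area = |Σ|/2 = 73.5.
Hole:
Apply the surveyor's formula: 2A = Σ (x_i·y_{i+1} − x_{i+1}·y_i), indices taken mod 4.
Σ = (29) + (-13) + (-3) + (-3) = 10
Area = |Σ|/2 = 5.
Net area = 73.5 − 5 = 68.5.

68.5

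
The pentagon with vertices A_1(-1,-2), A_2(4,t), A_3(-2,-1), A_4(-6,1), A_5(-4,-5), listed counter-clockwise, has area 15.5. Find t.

-2

The doubled signed area Σ (x_i y_{i+1} − x_{i+1} y_i) is linear in t.
With t=0 it equals 33; the coefficient of t is 1 (from the two edges through A_2).
So 1·t + 33 = 2·15.5 = 31 ⇒ t = -2.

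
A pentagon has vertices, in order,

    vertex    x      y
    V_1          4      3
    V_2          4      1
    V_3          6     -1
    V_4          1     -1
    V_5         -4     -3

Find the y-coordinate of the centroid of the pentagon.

Apply Gauss's area formula. First the cross-terms c_i = x_i·y_{i+1} − x_{i+1}·y_i:
  -8, -10, -5, -7, 0  ⇒  2A = -30, A = -15.
Then Σ (y_i + y_{i+1})·c_i = 6, so ȳ = 6 / (6·(-15)) = -1/15.

-1/15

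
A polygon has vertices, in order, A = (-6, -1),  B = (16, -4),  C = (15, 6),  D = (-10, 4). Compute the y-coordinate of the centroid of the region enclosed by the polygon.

Apply the shoelace formula. First the cross-terms c_i = x_i·y_{i+1} − x_{i+1}·y_i:
  40, 156, 120, 34  ⇒  2A = 350, A = 175.
Then Σ (y_i + y_{i+1})·c_i = 1414, so ȳ = 1414 / (6·175) = 101/75.

101/75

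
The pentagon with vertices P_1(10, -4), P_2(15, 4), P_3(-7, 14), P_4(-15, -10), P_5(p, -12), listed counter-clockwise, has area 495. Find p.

Write out the shoelace sum; only the two edges meeting at P_5 involve p:
2·Area = [((-15)·(-12) − p·(-10)) + (p·(-4) − 10·(-12))] + 618
       = 6·p + 918 = 990
⇒ p = 12.

12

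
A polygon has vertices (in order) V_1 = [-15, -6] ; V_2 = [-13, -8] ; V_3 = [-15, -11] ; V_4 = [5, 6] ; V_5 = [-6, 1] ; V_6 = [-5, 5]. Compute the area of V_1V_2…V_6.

Cross-terms: 42, 23, -35, 41, -25, 105  ⇒  Σ = 151
Area = |Σ|/2 = 75.5.

75.5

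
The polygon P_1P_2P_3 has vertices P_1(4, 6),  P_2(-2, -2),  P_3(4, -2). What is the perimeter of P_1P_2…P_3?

|P_1P_2| = √((-6)² + (-8)²) = √100 = 10
|P_2P_3| = √((6)² + (0)²) = √36 = 6
|P_3P_1| = √((0)² + (8)²) = √64 = 8
Perimeter = 10 + 6 + 8 = 24.

24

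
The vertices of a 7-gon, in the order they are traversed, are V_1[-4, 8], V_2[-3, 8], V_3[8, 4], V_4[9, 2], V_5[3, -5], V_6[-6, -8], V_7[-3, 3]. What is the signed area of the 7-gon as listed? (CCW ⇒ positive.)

Apply the surveyor's formula: 2A = Σ (x_i·y_{i+1} − x_{i+1}·y_i), indices taken mod 7.
Cross-terms: -8, -76, -20, -51, -54, -42, -12  ⇒  Σ = -263
Signed area = Σ/2 = -131.5 (negative ⇒ clockwise traversal).

-131.5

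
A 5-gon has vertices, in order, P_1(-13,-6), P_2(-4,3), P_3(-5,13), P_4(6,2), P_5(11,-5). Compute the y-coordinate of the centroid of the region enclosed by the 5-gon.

6/53

Apply Gauss's area formula. First the cross-terms c_i = x_i·y_{i+1} − x_{i+1}·y_i:
  -63, -37, -88, -52, -131  ⇒  2A = -371, A = -185.5.
Then Σ (y_i + y_{i+1})·c_i = -126, so ȳ = -126 / (6·(-185.5)) = 6/53.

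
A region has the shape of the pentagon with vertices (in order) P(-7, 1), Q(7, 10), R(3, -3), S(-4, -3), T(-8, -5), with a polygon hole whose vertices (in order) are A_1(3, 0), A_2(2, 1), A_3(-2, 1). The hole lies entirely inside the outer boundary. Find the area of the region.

96

Outer boundary:
Apply the shoelace (surveyor's) formula: 2A = Σ (x_i·y_{i+1} − x_{i+1}·y_i), indices taken mod 5.
Cross-terms: -77, -51, -21, -4, -43  ⇒  Σ = -196
Area = |Σ|/2 = 98.
Hole:
Apply the surveyor's formula: 2A = Σ (x_i·y_{i+1} − x_{i+1}·y_i), indices taken mod 3.
Cross-terms: 3, 4, -3  ⇒  Σ = 4
Area = |Σ|/2 = 2.
Net area = 98 − 2 = 96.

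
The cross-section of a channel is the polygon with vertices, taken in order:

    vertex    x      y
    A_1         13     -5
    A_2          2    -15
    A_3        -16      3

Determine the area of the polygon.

189

A_1→A_2: (13)(-15) − (2)(-5) = -185
A_2→A_3: (2)(3) − (-16)(-15) = -234
A_3→A_1: (-16)(-5) − (13)(3) = 41
Σ = -378
Area = |Σ|/2 = 189.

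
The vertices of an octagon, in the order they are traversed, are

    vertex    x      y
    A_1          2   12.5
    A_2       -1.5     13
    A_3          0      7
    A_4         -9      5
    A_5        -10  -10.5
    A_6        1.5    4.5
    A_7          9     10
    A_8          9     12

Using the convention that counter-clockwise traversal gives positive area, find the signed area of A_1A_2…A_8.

146.75

Σ = (44.75) + (-10.5) + (63) + (144.5) + (-29.25) + (-25.5) + (18) + (88.5) = 293.5
Signed area = Σ/2 = 146.75 (positive ⇒ counter-clockwise traversal).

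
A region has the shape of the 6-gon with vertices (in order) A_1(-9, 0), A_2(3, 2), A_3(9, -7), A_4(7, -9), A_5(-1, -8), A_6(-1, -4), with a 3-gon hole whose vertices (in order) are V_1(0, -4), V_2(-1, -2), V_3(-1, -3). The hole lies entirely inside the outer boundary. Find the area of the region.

Outer boundary:
Apply the shoelace (surveyor's) formula: 2A = Σ (x_i·y_{i+1} − x_{i+1}·y_i), indices taken mod 6.
Cross-terms: -18, -39, -32, -65, -4, -36  ⇒  Σ = -194
Area = |Σ|/2 = 97.
Hole:
V_1→V_2: (0)(-2) − (-1)(-4) = -4
V_2→V_3: (-1)(-3) − (-1)(-2) = 1
V_3→V_1: (-1)(-4) − (0)(-3) = 4
Σ = 1
Area = |Σ|/2 = 0.5.
Net area = 97 − 0.5 = 96.5.

96.5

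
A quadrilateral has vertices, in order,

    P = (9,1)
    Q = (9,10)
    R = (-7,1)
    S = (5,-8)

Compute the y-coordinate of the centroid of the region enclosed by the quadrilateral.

1

Apply the shoelace (surveyor's) formula. First the cross-terms c_i = x_i·y_{i+1} − x_{i+1}·y_i:
  81, 79, 51, 77  ⇒  2A = 288, A = 144.
Then Σ (y_i + y_{i+1})·c_i = 864, so ȳ = 864 / (6·144) = 1.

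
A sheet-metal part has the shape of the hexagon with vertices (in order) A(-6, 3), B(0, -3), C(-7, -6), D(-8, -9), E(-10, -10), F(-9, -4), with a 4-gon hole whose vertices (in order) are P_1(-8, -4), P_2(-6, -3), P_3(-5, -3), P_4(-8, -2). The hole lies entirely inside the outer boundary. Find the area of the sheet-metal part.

47

Outer boundary:
Apply the shoelace (surveyor's) formula: 2A = Σ (x_i·y_{i+1} − x_{i+1}·y_i), indices taken mod 6.
Σ = (18) + (-21) + (15) + (-10) + (-50) + (-51) = -99
Area = |Σ|/2 = 49.5.
Hole:
Σ = (0) + (3) + (-14) + (16) = 5
Area = |Σ|/2 = 2.5.
Net area = 49.5 − 2.5 = 47.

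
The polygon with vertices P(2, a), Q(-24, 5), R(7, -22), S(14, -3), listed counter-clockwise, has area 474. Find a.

4

Write out the shoelace sum; only the two edges meeting at P involve a:
2·Area = [(14·a − 2·(-3)) + (2·5 − (-24)·a)] + 780
       = 38·a + 796 = 948
⇒ a = 4.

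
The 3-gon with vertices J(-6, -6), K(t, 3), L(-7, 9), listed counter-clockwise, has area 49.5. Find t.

0

Write out the shoelace sum; only the two edges meeting at K involve t:
2·Area = [((-6)·3 − t·(-6)) + (t·9 − (-7)·3)] + 96
       = 15·t + 99 = 99
⇒ t = 0.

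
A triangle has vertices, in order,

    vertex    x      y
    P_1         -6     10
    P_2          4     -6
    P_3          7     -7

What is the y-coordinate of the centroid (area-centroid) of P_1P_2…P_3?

Apply the shoelace formula. First the cross-terms c_i = x_i·y_{i+1} − x_{i+1}·y_i:
  -4, 14, 28  ⇒  2A = 38, A = 19.
Then Σ (y_i + y_{i+1})·c_i = -114, so ȳ = -114 / (6·19) = -1.

-1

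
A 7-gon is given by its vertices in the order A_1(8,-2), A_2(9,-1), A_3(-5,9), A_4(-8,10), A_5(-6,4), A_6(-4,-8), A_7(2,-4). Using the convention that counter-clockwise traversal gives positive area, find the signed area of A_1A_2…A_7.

Apply the surveyor's formula: 2A = Σ (x_i·y_{i+1} − x_{i+1}·y_i), indices taken mod 7.
Σ = (10) + (76) + (22) + (28) + (64) + (32) + (28) = 260
Signed area = Σ/2 = 130 (positive ⇒ counter-clockwise traversal).

130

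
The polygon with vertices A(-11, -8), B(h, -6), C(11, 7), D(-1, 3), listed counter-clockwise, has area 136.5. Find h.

Write out the shoelace sum; only the two edges meeting at B involve h:
2·Area = [((-11)·(-6) − h·(-8)) + (h·7 − 11·(-6))] + 81
       = 15·h + 213 = 273
⇒ h = 4.

4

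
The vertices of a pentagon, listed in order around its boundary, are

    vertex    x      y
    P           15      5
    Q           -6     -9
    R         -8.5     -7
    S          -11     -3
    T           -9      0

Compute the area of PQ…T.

Apply the shoelace (surveyor's) formula: 2A = Σ (x_i·y_{i+1} − x_{i+1}·y_i), indices taken mod 5.
Cross-terms: -105, -34.5, -51.5, -27, -45  ⇒  Σ = -263
Area = |Σ|/2 = 131.5.

131.5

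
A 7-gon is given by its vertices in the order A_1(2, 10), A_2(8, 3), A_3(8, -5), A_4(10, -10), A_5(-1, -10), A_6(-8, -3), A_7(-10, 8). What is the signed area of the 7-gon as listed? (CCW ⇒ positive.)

-282.5

Σ = (-74) + (-64) + (-30) + (-110) + (-77) + (-94) + (-116) = -565
Signed area = Σ/2 = -282.5 (negative ⇒ clockwise traversal).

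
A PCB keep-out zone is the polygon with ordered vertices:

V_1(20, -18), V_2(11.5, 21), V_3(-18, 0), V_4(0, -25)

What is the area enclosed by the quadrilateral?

977.5

Apply the shoelace formula: 2A = Σ (x_i·y_{i+1} − x_{i+1}·y_i), indices taken mod 4.
Σ = (627) + (378) + (450) + (500) = 1955
Area = |Σ|/2 = 977.5.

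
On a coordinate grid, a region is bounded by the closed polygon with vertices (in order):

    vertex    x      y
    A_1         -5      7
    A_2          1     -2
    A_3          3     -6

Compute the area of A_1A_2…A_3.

3

Apply the shoelace (surveyor's) formula: 2A = Σ (x_i·y_{i+1} − x_{i+1}·y_i), indices taken mod 3.
Σ = (3) + (0) + (-9) = -6
Area = |Σ|/2 = 3.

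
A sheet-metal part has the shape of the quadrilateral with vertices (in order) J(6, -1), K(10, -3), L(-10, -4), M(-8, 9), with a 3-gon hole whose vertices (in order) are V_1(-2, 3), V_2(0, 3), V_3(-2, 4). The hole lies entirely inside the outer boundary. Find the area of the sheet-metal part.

Outer boundary:
J→K: (6)(-3) − (10)(-1) = -8
K→L: (10)(-4) − (-10)(-3) = -70
L→M: (-10)(9) − (-8)(-4) = -122
M→J: (-8)(-1) − (6)(9) = -46
Σ = -246
Area = |Σ|/2 = 123.
Hole:
Apply the shoelace (surveyor's) formula: 2A = Σ (x_i·y_{i+1} − x_{i+1}·y_i), indices taken mod 3.
Cross-terms: -6, 6, 2  ⇒  Σ = 2
Area = |Σ|/2 = 1.
Net area = 123 − 1 = 122.

122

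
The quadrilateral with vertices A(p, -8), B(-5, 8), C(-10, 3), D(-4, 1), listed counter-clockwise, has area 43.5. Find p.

The doubled signed area Σ (x_i y_{i+1} − x_{i+1} y_i) is linear in p.
With p=0 it equals 59; the coefficient of p is 7 (from the two edges through A).
So 7·p + 59 = 2·43.5 = 87 ⇒ p = 4.

4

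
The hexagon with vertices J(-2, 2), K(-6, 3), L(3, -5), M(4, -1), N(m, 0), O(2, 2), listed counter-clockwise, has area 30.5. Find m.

The doubled signed area Σ (x_i y_{i+1} − x_{i+1} y_i) is linear in m.
With m=0 it equals 52; the coefficient of m is 3 (from the two edges through N).
So 3·m + 52 = 2·30.5 = 61 ⇒ m = 3.

3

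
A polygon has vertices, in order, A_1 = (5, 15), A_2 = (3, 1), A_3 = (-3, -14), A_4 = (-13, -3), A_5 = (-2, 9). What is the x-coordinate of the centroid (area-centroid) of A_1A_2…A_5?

-226/75

Apply Gauss's area formula. First the cross-terms c_i = x_i·y_{i+1} − x_{i+1}·y_i:
  -40, -39, -173, -123, -75  ⇒  2A = -450, A = -225.
Then Σ (x_i + x_{i+1})·c_i = 4068, so x̄ = 4068 / (6·(-225)) = -226/75.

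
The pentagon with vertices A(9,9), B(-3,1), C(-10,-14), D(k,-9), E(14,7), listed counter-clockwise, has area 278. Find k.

9

Write out the shoelace sum; only the two edges meeting at D involve k:
2·Area = [((-10)·(-9) − k·(-14)) + (k·7 − 14·(-9))] + 151
       = 21·k + 367 = 556
⇒ k = 9.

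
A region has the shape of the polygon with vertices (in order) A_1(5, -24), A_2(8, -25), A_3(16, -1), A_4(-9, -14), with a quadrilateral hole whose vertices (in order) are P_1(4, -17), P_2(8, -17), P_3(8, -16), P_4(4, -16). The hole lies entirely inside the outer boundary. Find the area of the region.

Outer boundary:
Σ = (67) + (392) + (-233) + (286) = 512
Area = |Σ|/2 = 256.
Hole:
Apply the shoelace formula: 2A = Σ (x_i·y_{i+1} − x_{i+1}·y_i), indices taken mod 4.
Σ = (68) + (8) + (-64) + (-4) = 8
Area = |Σ|/2 = 4.
Net area = 256 − 4 = 252.

252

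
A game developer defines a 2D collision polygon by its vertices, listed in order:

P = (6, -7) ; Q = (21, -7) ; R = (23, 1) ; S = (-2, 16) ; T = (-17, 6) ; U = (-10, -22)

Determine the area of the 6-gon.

776.5

Apply the surveyor's formula: 2A = Σ (x_i·y_{i+1} − x_{i+1}·y_i), indices taken mod 6.
Σ = (105) + (182) + (370) + (260) + (434) + (202) = 1553
Area = |Σ|/2 = 776.5.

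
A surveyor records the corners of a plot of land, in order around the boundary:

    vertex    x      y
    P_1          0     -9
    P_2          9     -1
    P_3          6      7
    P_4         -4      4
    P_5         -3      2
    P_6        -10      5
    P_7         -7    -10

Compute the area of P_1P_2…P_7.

204.5

P_1→P_2: (0)(-1) − (9)(-9) = 81
P_2→P_3: (9)(7) − (6)(-1) = 69
P_3→P_4: (6)(4) − (-4)(7) = 52
P_4→P_5: (-4)(2) − (-3)(4) = 4
P_5→P_6: (-3)(5) − (-10)(2) = 5
P_6→P_7: (-10)(-10) − (-7)(5) = 135
P_7→P_1: (-7)(-9) − (0)(-10) = 63
Σ = 409
Area = |Σ|/2 = 204.5.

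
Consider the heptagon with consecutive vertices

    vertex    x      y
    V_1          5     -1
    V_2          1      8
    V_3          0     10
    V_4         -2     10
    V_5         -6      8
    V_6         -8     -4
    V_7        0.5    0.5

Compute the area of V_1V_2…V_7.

V_1→V_2: (5)(8) − (1)(-1) = 41
V_2→V_3: (1)(10) − (0)(8) = 10
V_3→V_4: (0)(10) − (-2)(10) = 20
V_4→V_5: (-2)(8) − (-6)(10) = 44
V_5→V_6: (-6)(-4) − (-8)(8) = 88
V_6→V_7: (-8)(0.5) − (0.5)(-4) = -2
V_7→V_1: (0.5)(-1) − (5)(0.5) = -3
Σ = 198
Area = |Σ|/2 = 99.

99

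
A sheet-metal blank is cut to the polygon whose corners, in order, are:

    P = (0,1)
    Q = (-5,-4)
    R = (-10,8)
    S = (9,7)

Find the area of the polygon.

Apply the shoelace (surveyor's) formula: 2A = Σ (x_i·y_{i+1} − x_{i+1}·y_i), indices taken mod 4.
Cross-terms: 5, -80, -142, 9  ⇒  Σ = -208
Area = |Σ|/2 = 104.

104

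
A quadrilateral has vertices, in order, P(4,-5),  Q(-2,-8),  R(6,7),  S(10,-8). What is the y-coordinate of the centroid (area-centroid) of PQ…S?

Apply the shoelace formula. First the cross-terms c_i = x_i·y_{i+1} − x_{i+1}·y_i:
  -42, 34, -118, -18  ⇒  2A = -144, A = -72.
Then Σ (y_i + y_{i+1})·c_i = 864, so ȳ = 864 / (6·(-72)) = -2.

-2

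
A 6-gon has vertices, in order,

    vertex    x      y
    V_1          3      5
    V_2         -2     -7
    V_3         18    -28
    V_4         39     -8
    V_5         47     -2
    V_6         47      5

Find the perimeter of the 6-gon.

132

|V_1V_2| = √((-5)² + (-12)²) = √169 = 13
|V_2V_3| = √((20)² + (-21)²) = √841 = 29
|V_3V_4| = √((21)² + (20)²) = √841 = 29
|V_4V_5| = √((8)² + (6)²) = √100 = 10
|V_5V_6| = √((0)² + (7)²) = √49 = 7
|V_6V_1| = √((-44)² + (0)²) = √1936 = 44
Perimeter = 13 + 29 + 29 + 10 + 7 + 44 = 132.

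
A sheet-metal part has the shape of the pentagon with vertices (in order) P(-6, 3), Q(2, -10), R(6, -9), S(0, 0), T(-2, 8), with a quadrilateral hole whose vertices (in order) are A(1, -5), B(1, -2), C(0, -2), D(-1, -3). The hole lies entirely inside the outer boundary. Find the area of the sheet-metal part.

Outer boundary:
Apply the surveyor's formula: 2A = Σ (x_i·y_{i+1} − x_{i+1}·y_i), indices taken mod 5.
Σ = (54) + (42) + (0) + (0) + (42) = 138
Area = |Σ|/2 = 69.
Hole:
Cross-terms: 3, -2, -2, 8  ⇒  Σ = 7
Area = |Σ|/2 = 3.5.
Net area = 69 − 3.5 = 65.5.

65.5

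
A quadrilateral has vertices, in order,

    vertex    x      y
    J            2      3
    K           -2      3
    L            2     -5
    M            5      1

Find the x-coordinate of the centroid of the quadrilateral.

5/3

Apply the shoelace formula. First the cross-terms c_i = x_i·y_{i+1} − x_{i+1}·y_i:
  12, 4, 27, 13  ⇒  2A = 56, A = 28.
Then Σ (x_i + x_{i+1})·c_i = 280, so x̄ = 280 / (6·28) = 5/3.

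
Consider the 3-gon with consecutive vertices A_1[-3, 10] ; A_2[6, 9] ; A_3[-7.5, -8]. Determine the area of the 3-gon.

83.25

Cross-terms: -87, 19.5, -99  ⇒  Σ = -166.5
Area = |Σ|/2 = 83.25.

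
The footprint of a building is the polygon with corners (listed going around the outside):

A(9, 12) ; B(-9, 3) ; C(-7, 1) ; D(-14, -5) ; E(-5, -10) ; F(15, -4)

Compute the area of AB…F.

348.5

Σ = (135) + (12) + (49) + (115) + (170) + (216) = 697
Area = |Σ|/2 = 348.5.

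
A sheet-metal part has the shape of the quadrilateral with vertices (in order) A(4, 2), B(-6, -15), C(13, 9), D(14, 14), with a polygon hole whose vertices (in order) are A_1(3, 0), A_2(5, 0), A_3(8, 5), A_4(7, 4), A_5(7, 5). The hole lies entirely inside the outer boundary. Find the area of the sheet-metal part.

Outer boundary:
Apply the shoelace formula: 2A = Σ (x_i·y_{i+1} − x_{i+1}·y_i), indices taken mod 4.
A→B: (4)(-15) − (-6)(2) = -48
B→C: (-6)(9) − (13)(-15) = 141
C→D: (13)(14) − (14)(9) = 56
D→A: (14)(2) − (4)(14) = -28
Σ = 121
Area = |Σ|/2 = 60.5.
Hole:
Apply the shoelace formula: 2A = Σ (x_i·y_{i+1} − x_{i+1}·y_i), indices taken mod 5.
Cross-terms: 0, 25, -3, 7, -15  ⇒  Σ = 14
Area = |Σ|/2 = 7.
Net area = 60.5 − 7 = 53.5.

53.5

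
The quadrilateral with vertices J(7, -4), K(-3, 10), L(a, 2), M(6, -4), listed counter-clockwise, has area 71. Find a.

-7

The doubled signed area Σ (x_i y_{i+1} − x_{i+1} y_i) is linear in a.
With a=0 it equals 44; the coefficient of a is -14 (from the two edges through L).
So -14·a + 44 = 2·71 = 142 ⇒ a = -7.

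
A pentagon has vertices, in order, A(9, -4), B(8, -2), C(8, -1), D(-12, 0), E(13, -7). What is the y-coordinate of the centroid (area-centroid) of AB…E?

Apply Gauss's area formula. First the cross-terms c_i = x_i·y_{i+1} − x_{i+1}·y_i:
  14, 8, -12, 84, 11  ⇒  2A = 105, A = 52.5.
Then Σ (y_i + y_{i+1})·c_i = -805, so ȳ = -805 / (6·52.5) = -23/9.

-23/9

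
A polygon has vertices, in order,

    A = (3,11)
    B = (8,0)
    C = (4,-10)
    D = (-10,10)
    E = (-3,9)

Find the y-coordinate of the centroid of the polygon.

Apply the surveyor's formula. First the cross-terms c_i = x_i·y_{i+1} − x_{i+1}·y_i:
  -88, -80, -60, -60, -60  ⇒  2A = -348, A = -174.
Then Σ (y_i + y_{i+1})·c_i = -2508, so ȳ = -2508 / (6·(-174)) = 209/87.

209/87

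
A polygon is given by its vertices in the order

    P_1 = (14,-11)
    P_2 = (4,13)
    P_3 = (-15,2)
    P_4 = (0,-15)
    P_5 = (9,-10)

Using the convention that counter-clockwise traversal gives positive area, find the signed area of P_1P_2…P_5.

415

Apply the surveyor's formula: 2A = Σ (x_i·y_{i+1} − x_{i+1}·y_i), indices taken mod 5.
Cross-terms: 226, 203, 225, 135, 41  ⇒  Σ = 830
Signed area = Σ/2 = 415 (positive ⇒ counter-clockwise traversal).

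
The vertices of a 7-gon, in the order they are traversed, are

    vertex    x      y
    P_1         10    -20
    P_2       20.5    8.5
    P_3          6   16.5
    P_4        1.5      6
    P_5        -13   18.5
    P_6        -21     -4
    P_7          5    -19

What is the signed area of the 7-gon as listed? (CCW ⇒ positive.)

924.375

Σ = (495) + (287.25) + (11.25) + (105.75) + (440.5) + (419) + (90) = 1848.75
Signed area = Σ/2 = 924.375 (positive ⇒ counter-clockwise traversal).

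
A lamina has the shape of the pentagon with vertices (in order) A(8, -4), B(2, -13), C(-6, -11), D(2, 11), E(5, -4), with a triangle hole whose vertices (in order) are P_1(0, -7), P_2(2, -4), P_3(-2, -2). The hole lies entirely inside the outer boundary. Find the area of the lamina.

137.5

Outer boundary:
Apply the surveyor's formula: 2A = Σ (x_i·y_{i+1} − x_{i+1}·y_i), indices taken mod 5.
Σ = (-96) + (-100) + (-44) + (-63) + (12) = -291
Area = |Σ|/2 = 145.5.
Hole:
Apply the surveyor's formula: 2A = Σ (x_i·y_{i+1} − x_{i+1}·y_i), indices taken mod 3.
Σ = (14) + (-12) + (14) = 16
Area = |Σ|/2 = 8.
Net area = 145.5 − 8 = 137.5.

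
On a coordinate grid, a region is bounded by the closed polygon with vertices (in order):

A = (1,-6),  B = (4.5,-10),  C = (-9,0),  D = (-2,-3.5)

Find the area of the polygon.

Apply the shoelace (surveyor's) formula: 2A = Σ (x_i·y_{i+1} − x_{i+1}·y_i), indices taken mod 4.
A→B: (1)(-10) − (4.5)(-6) = 17
B→C: (4.5)(0) − (-9)(-10) = -90
C→D: (-9)(-3.5) − (-2)(0) = 31.5
D→A: (-2)(-6) − (1)(-3.5) = 15.5
Σ = -26
Area = |Σ|/2 = 13.

13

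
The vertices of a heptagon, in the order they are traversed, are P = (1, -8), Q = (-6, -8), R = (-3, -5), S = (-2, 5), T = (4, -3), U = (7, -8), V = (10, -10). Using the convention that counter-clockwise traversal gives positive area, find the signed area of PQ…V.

Apply the shoelace (surveyor's) formula: 2A = Σ (x_i·y_{i+1} − x_{i+1}·y_i), indices taken mod 7.
Σ = (-56) + (6) + (-25) + (-14) + (-11) + (10) + (-70) = -160
Signed area = Σ/2 = -80 (negative ⇒ clockwise traversal).

-80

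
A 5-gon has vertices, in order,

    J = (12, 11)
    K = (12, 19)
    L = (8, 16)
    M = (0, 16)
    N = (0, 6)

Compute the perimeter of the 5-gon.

|JK| = √((0)² + (8)²) = √64 = 8
|KL| = √((-4)² + (-3)²) = √25 = 5
|LM| = √((-8)² + (0)²) = √64 = 8
|MN| = √((0)² + (-10)²) = √100 = 10
|NJ| = √((12)² + (5)²) = √169 = 13
Perimeter = 8 + 5 + 8 + 10 + 13 = 44.

44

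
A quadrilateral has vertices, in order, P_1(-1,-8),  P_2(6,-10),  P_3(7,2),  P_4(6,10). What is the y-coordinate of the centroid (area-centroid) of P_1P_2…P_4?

-2.25

Apply Gauss's area formula. First the cross-terms c_i = x_i·y_{i+1} − x_{i+1}·y_i:
  58, 82, 58, -38  ⇒  2A = 160, A = 80.
Then Σ (y_i + y_{i+1})·c_i = -1080, so ȳ = -1080 / (6·80) = -2.25.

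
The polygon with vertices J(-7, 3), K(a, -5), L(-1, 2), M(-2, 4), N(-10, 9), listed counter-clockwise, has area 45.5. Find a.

-6

Write out the shoelace sum; only the two edges meeting at K involve a:
2·Area = [((-7)·(-5) − a·3) + (a·2 − (-1)·(-5))] + 55
       = -1·a + 85 = 91
⇒ a = -6.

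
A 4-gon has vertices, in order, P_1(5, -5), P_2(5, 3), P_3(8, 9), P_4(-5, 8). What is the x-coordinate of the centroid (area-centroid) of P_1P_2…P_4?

Apply the surveyor's formula. First the cross-terms c_i = x_i·y_{i+1} − x_{i+1}·y_i:
  40, 21, 109, -15  ⇒  2A = 155, A = 77.5.
Then Σ (x_i + x_{i+1})·c_i = 1000, so x̄ = 1000 / (6·77.5) = 200/93.

200/93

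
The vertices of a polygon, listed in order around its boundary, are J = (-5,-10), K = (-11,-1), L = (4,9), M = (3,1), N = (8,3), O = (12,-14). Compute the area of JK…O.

Apply the shoelace (surveyor's) formula: 2A = Σ (x_i·y_{i+1} − x_{i+1}·y_i), indices taken mod 6.
Σ = (-105) + (-95) + (-23) + (1) + (-148) + (-190) = -560
Area = |Σ|/2 = 280.

280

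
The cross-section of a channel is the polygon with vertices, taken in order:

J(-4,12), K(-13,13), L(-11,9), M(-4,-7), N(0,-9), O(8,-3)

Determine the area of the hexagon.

Apply Gauss's area formula: 2A = Σ (x_i·y_{i+1} − x_{i+1}·y_i), indices taken mod 6.
Σ = (104) + (26) + (113) + (36) + (72) + (84) = 435
Area = |Σ|/2 = 217.5.

217.5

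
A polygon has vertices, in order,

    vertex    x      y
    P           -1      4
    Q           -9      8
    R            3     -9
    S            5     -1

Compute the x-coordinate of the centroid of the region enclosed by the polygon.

Apply the shoelace (surveyor's) formula. First the cross-terms c_i = x_i·y_{i+1} − x_{i+1}·y_i:
  28, 57, 42, 19  ⇒  2A = 146, A = 73.
Then Σ (x_i + x_{i+1})·c_i = -210, so x̄ = -210 / (6·73) = -35/73.

-35/73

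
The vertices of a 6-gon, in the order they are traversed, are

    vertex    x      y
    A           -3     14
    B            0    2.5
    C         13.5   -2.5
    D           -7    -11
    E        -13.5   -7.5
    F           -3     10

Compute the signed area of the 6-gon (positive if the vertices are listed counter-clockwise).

-236.375

Σ = (-7.5) + (-33.75) + (-166) + (-96) + (-157.5) + (-12) = -472.75
Signed area = Σ/2 = -236.375 (negative ⇒ clockwise traversal).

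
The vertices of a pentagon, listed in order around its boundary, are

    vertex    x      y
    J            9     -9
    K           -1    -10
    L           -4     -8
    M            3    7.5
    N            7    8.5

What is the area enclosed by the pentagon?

151.75

Apply the surveyor's formula: 2A = Σ (x_i·y_{i+1} − x_{i+1}·y_i), indices taken mod 5.
Σ = (-99) + (-32) + (-6) + (-27) + (-139.5) = -303.5
Area = |Σ|/2 = 151.75.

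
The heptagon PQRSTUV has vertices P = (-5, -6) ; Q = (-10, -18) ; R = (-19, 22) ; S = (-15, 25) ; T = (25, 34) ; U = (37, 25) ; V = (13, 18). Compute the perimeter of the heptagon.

|PQ| = √((-5)² + (-12)²) = √169 = 13
|QR| = √((-9)² + (40)²) = √1681 = 41
|RS| = √((4)² + (3)²) = √25 = 5
|ST| = √((40)² + (9)²) = √1681 = 41
|TU| = √((12)² + (-9)²) = √225 = 15
|UV| = √((-24)² + (-7)²) = √625 = 25
|VP| = √((-18)² + (-24)²) = √900 = 30
Perimeter = 13 + 41 + 5 + 41 + 15 + 25 + 30 = 170.

170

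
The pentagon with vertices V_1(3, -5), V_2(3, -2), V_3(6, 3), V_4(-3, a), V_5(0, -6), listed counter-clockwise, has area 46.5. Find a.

3

The doubled signed area Σ (x_i y_{i+1} − x_{i+1} y_i) is linear in a.
With a=0 it equals 75; the coefficient of a is 6 (from the two edges through V_4).
So 6·a + 75 = 2·46.5 = 93 ⇒ a = 3.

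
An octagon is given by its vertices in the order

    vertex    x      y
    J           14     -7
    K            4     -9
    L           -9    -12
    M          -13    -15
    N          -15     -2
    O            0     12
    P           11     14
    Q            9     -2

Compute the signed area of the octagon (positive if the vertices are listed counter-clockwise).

-471

Apply the shoelace formula: 2A = Σ (x_i·y_{i+1} − x_{i+1}·y_i), indices taken mod 8.
Cross-terms: -98, -129, -21, -199, -180, -132, -148, -35  ⇒  Σ = -942
Signed area = Σ/2 = -471 (negative ⇒ clockwise traversal).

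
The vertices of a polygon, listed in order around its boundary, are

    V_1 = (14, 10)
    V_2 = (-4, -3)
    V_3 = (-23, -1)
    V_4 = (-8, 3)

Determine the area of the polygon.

133

Apply the surveyor's formula: 2A = Σ (x_i·y_{i+1} − x_{i+1}·y_i), indices taken mod 4.
Σ = (-2) + (-65) + (-77) + (-122) = -266
Area = |Σ|/2 = 133.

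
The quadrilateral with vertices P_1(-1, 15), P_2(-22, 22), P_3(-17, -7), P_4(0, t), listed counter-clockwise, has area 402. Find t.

2

Write out the shoelace sum; only the two edges meeting at P_4 involve t:
2·Area = [((-17)·t − 0·(-7)) + (0·15 − (-1)·t)] + 836
       = -16·t + 836 = 804
⇒ t = 2.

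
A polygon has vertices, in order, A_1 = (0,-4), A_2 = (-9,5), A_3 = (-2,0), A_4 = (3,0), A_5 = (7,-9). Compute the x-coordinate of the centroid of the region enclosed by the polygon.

28/27

Apply Gauss's area formula. First the cross-terms c_i = x_i·y_{i+1} − x_{i+1}·y_i:
  -36, 10, 0, -27, -28  ⇒  2A = -81, A = -40.5.
Then Σ (x_i + x_{i+1})·c_i = -252, so x̄ = -252 / (6·(-40.5)) = 28/27.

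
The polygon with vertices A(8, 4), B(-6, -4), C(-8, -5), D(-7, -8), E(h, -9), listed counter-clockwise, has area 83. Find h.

1

The doubled signed area Σ (x_i y_{i+1} − x_{i+1} y_i) is linear in h.
With h=0 it equals 154; the coefficient of h is 12 (from the two edges through E).
So 12·h + 154 = 2·83 = 166 ⇒ h = 1.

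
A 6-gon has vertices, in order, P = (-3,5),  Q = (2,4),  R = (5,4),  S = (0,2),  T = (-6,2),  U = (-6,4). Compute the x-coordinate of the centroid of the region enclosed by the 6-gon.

Apply the shoelace (surveyor's) formula. First the cross-terms c_i = x_i·y_{i+1} − x_{i+1}·y_i:
  -22, -12, 10, 12, -12, -18  ⇒  2A = -42, A = -21.
Then Σ (x_i + x_{i+1})·c_i = 222, so x̄ = 222 / (6·(-21)) = -37/21.

-37/21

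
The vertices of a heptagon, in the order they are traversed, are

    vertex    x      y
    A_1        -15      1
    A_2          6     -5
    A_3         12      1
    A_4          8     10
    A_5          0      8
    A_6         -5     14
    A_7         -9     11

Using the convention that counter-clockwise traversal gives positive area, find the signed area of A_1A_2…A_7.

289

Apply the shoelace (surveyor's) formula: 2A = Σ (x_i·y_{i+1} − x_{i+1}·y_i), indices taken mod 7.
A_1→A_2: (-15)(-5) − (6)(1) = 69
A_2→A_3: (6)(1) − (12)(-5) = 66
A_3→A_4: (12)(10) − (8)(1) = 112
A_4→A_5: (8)(8) − (0)(10) = 64
A_5→A_6: (0)(14) − (-5)(8) = 40
A_6→A_7: (-5)(11) − (-9)(14) = 71
A_7→A_1: (-9)(1) − (-15)(11) = 156
Σ = 578
Signed area = Σ/2 = 289 (positive ⇒ counter-clockwise traversal).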